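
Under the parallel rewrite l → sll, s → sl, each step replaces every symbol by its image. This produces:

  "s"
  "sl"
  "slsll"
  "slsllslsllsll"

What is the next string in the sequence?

Replace each of the 13 characters of slsllslsllsll in place — sl sll sl sll sll sl sll sl sll sll sl sll sll — and concatenate.

slsllslsllsllslsllslsllsllslsllsll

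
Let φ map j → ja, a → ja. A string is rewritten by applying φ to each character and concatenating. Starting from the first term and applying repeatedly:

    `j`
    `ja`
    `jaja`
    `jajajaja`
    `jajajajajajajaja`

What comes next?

Rewriting the 16 symbols of jajajajajajajaja one by one yields ja ja ja ja ja ja ja ja ja ja ja ja ja ja ja ja; concatenated:

jajajajajajajajajajajajajajajaja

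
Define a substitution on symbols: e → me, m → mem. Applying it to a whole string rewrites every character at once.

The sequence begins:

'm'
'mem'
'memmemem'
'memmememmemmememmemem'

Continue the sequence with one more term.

φ(memmememmemmememmemem) expands symbol-by-symbol to mem me mem mem me mem me mem mem me mem mem me mem me mem mem me mem me mem; joining the 21 pieces gives the next term.

memmememmemmememmememmemmememmemmememmememmemmememmemem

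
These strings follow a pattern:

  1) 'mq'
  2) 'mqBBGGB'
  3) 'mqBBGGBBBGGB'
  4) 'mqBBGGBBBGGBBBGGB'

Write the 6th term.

mqBBGGBBBGGBBBGGBBBGGBBBGGB

Every step adds BBGGB to the end: s(k+1) = s(k)·BBGGB.
From mqBBGGBBBGGBBBGGB, 2 further steps: mqBBGGBBBGGBBBGGB → mqBBGGBBBGGBBBGGBBBGGB → (answer).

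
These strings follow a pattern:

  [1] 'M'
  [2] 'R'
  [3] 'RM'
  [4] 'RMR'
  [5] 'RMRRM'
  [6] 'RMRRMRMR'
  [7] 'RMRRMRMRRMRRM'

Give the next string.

RMRRMRMRRMRRMRMRRMRMR

Each term (from the third on) is the previous term followed by the one before it: term 3 = R·M = RM.
Continuing: RMRRMRMRRMRRM · RMRRMRMR gives term 8.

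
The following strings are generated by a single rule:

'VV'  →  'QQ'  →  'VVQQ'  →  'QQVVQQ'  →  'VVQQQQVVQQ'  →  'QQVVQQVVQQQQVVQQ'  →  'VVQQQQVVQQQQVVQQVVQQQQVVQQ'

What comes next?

QQVVQQVVQQQQVVQQVVQQQQVVQQQQVVQQVVQQQQVVQQ

Each term (from the third on) is the two preceding terms concatenated in order: term 3 = VV·QQ = VVQQ.
The next term joins QQVVQQVVQQQQVVQQ and VVQQQQVVQQQQVVQQVVQQQQVVQQ.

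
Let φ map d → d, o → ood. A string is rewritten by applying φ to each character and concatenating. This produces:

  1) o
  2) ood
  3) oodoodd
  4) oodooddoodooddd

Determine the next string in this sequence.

φ(oodooddoodooddd) expands symbol-by-symbol to ood ood d ood ood d d ood ood d ood ood d d d; joining the 15 pieces gives the next term.

oodooddoodoodddoodooddoodoodddd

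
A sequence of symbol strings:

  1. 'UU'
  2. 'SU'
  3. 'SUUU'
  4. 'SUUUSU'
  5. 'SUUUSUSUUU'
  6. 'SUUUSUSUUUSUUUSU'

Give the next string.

SUUUSUSUUUSUUUSUSUUUSUSUUU

Each term (from the third on) is the previous term followed by the one before it: term 3 = SU·UU = SUUU.
Continuing: SUUUSUSUUUSUUUSU · SUUUSUSUUU gives term 7.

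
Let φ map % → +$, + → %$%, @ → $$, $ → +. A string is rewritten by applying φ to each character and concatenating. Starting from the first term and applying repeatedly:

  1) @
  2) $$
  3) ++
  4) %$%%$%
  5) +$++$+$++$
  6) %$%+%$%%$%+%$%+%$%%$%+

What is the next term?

φ(%$%+%$%%$%+%$%+%$%%$%+) expands symbol-by-symbol to +$ + +$ %$% +$ + +$ +$ + +$ %$% +$ + +$ %$% +$ + +$ +$ + +$ %$%; joining the 22 pieces gives the next term.

+$++$%$%+$++$+$++$%$%+$++$%$%+$++$+$++$%$%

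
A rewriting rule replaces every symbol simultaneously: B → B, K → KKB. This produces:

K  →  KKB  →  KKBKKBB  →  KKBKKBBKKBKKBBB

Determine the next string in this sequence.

Replace each of the 15 characters of KKBKKBBKKBKKBBB in place — KKB KKB B KKB KKB B B KKB KKB B KKB KKB B B B — and concatenate.

KKBKKBBKKBKKBBBKKBKKBBKKBKKBBBB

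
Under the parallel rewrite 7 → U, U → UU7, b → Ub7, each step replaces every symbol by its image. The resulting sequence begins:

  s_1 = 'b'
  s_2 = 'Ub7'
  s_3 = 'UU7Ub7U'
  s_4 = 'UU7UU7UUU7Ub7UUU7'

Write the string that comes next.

UU7UU7UUU7UU7UUU7UU7UU7UUU7Ub7UUU7UU7UU7U

φ(UU7UU7UUU7Ub7UUU7) expands symbol-by-symbol to UU7 UU7 U UU7 UU7 U UU7 UU7 UU7 U UU7 Ub7 U UU7 UU7 UU7 U; joining the 17 pieces gives the next term.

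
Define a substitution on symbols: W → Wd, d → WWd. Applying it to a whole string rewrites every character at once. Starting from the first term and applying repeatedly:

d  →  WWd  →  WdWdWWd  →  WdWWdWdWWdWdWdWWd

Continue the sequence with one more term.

WdWWdWdWdWWdWdWWdWdWdWWdWdWWdWdWWdWdWdWWd

φ(WdWWdWdWWdWdWdWWd) expands symbol-by-symbol to Wd WWd Wd Wd WWd Wd WWd Wd Wd WWd Wd WWd Wd WWd Wd Wd WWd; joining the 17 pieces gives the next term.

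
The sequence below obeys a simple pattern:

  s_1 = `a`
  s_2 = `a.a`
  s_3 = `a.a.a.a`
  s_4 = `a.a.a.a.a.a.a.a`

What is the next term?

Each string is two copies of the previous one joined by '.'.
So the next term is two copies of a.a.a.a.a.a.a.a with '.' between the halves.

a.a.a.a.a.a.a.a.a.a.a.a.a.a.a.a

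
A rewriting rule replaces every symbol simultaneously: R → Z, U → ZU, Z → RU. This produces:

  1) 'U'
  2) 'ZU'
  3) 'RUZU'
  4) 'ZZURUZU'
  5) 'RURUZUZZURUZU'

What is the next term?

Rewriting the 13 symbols of RURUZUZZURUZU one by one yields Z ZU Z ZU RU ZU RU RU ZU Z ZU RU ZU; concatenated:

ZZUZZURUZURURUZUZZURUZU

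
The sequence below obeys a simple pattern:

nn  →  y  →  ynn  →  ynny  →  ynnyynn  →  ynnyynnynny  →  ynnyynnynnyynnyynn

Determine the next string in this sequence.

From term 3 onward, concatenate the last term with the second-to-last: y·nn = ynn, ynn·y = ynny, …
So term 8 is ynnyynnynnyynnyynn·ynnyynnynny.

ynnyynnynnyynnyynnynnyynnynny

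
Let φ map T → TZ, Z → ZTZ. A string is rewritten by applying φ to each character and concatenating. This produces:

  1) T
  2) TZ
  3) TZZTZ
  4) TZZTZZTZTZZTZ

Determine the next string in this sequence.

φ(TZZTZZTZTZZTZ) expands symbol-by-symbol to TZ ZTZ ZTZ TZ ZTZ ZTZ TZ ZTZ TZ ZTZ ZTZ TZ ZTZ; joining the 13 pieces gives the next term.

TZZTZZTZTZZTZZTZTZZTZTZZTZZTZTZZTZ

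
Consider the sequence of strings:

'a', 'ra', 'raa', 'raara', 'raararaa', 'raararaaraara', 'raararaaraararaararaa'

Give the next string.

Each term (from the third on) is the previous term followed by the one before it: term 3 = ra·a = raa.
Continuing: raararaaraararaararaa · raararaaraara gives term 8.

raararaaraararaararaaraararaaraara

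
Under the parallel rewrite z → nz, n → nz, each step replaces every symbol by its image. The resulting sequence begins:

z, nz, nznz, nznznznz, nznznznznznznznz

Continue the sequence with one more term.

Replace each of the 16 characters of nznznznznznznznz in place — nz nz nz nz nz nz nz nz nz nz nz nz nz nz nz nz — and concatenate.

nznznznznznznznznznznznznznznznz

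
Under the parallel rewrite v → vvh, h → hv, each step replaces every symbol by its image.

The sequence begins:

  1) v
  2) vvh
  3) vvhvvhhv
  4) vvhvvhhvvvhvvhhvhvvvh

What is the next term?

Applying the rule to each of the 21 symbols of vvhvvhhvvvhvvhhvhvvvh gives the pieces vvh vvh hv vvh vvh hv hv vvh vvh vvh hv vvh vvh hv hv vvh hv vvh vvh vvh hv, which concatenate to the answer.

vvhvvhhvvvhvvhhvhvvvhvvhvvhhvvvhvvhhvhvvvhhvvvhvvhvvhhv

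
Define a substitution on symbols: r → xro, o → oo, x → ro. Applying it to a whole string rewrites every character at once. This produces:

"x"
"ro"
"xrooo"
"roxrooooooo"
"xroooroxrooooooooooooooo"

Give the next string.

φ(xroooroxrooooooooooooooo) expands symbol-by-symbol to ro xro oo oo oo xro oo ro xro oo oo oo oo oo oo oo oo oo oo oo oo oo oo oo; joining the 24 pieces gives the next term.

roxroooooooxroooroxrooooooooooooooooooooooooooooooo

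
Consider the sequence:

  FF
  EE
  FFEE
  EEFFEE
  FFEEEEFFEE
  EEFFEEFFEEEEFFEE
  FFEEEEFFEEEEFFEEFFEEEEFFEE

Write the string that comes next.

Each term (from the third on) is the two preceding terms concatenated in order: term 3 = FF·EE = FFEE.
Continuing: EEFFEEFFEEEEFFEE · FFEEEEFFEEEEFFEEFFEEEEFFEE gives term 8.

EEFFEEFFEEEEFFEEFFEEEEFFEEEEFFEEFFEEEEFFEE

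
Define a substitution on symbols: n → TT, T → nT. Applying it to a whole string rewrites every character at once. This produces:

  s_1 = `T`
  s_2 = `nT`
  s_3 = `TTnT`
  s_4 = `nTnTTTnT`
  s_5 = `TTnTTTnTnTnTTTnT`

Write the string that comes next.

Rewriting the 16 symbols of TTnTTTnTnTnTTTnT one by one yields nT nT TT nT nT nT TT nT TT nT TT nT nT nT TT nT; concatenated:

nTnTTTnTnTnTTTnTTTnTTTnTnTnTTTnT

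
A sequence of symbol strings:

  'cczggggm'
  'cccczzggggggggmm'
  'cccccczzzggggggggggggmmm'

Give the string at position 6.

cccccccccccczzzzzzggggggggggggggggggggggggmmmmmm

Term n consists of 2n c's, followed by n z's, followed by 4n g's, followed by n m's (n = 1, 2, …).
Setting n = 6 gives 12, 6, 24, 6 characters in each block.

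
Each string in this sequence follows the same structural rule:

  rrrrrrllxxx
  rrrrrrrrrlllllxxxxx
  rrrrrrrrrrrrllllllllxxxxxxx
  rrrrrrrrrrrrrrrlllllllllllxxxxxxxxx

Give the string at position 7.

The n-th term is 3n+3 r's then 3n-1 l's then 2n+1 x's (n = 1, 2, …).
Setting n = 7 gives 24, 20, 15 characters in each block.

rrrrrrrrrrrrrrrrrrrrrrrrllllllllllllllllllllxxxxxxxxxxxxxxx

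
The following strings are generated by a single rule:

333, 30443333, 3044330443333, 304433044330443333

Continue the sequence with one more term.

30443304433044330443333

Every step adds 30443 at the front: s(k+1) = 30443·s(k).
So the next term is 30443·304433044330443333.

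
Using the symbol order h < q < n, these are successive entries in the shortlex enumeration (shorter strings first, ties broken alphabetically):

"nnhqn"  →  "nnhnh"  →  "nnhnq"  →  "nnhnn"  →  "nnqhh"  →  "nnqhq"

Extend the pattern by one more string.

Treat nnqhq as a base-3 numeral over the given alphabet and add one, carrying through any trailing n's.

nnqhn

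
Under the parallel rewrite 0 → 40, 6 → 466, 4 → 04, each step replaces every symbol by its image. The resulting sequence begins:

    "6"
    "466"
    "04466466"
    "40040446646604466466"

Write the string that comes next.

Rewriting the 20 symbols of 40040446646604466466 one by one yields 04 40 40 04 40 04 04 466 466 04 466 466 40 04 04 466 466 04 466 466; concatenated:

044040044004044664660446646640040446646604466466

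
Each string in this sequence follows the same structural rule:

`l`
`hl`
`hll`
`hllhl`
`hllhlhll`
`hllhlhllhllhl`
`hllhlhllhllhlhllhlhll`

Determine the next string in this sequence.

hllhlhllhllhlhllhlhllhllhlhllhllhl

This is a Fibonacci-style word recurrence s(k) = s(k−1)·s(k−2): e.g. hl·l = hll.
The next term joins hllhlhllhllhlhllhlhll and hllhlhllhllhl.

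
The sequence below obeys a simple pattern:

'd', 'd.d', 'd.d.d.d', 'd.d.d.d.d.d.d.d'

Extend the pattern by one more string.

Every step duplicates the string with '.' between the halves.
So the next term is two copies of d.d.d.d.d.d.d.d with '.' between the halves.

d.d.d.d.d.d.d.d.d.d.d.d.d.d.d.d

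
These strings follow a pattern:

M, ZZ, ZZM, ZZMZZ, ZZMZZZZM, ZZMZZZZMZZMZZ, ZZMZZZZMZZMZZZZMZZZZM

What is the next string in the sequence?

ZZMZZZZMZZMZZZZMZZZZMZZMZZZZMZZMZZ

This is a Fibonacci-style word recurrence s(k) = s(k−1)·s(k−2): e.g. ZZ·M = ZZM.
Continuing: ZZMZZZZMZZMZZZZMZZZZM · ZZMZZZZMZZMZZ gives term 8.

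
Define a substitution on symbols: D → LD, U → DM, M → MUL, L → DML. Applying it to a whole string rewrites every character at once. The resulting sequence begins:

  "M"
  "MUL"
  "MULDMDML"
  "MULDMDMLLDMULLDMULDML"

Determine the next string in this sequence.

Rewriting the 21 symbols of MULDMDMLLDMULLDMULDML one by one yields MUL DM DML LD MUL LD MUL DML DML LD MUL DM DML DML LD MUL DM DML LD MUL DML; concatenated:

MULDMDMLLDMULLDMULDMLDMLLDMULDMDMLDMLLDMULDMDMLLDMULDML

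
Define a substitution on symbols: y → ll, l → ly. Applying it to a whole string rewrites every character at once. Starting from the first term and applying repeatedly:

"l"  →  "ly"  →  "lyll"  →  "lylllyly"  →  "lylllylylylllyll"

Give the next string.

lylllylylylllylllylllylylylllyly

φ(lylllylylylllyll) expands symbol-by-symbol to ly ll ly ly ly ll ly ll ly ll ly ly ly ll ly ly; joining the 16 pieces gives the next term.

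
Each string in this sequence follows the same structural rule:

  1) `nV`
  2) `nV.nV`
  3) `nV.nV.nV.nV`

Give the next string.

s(k+1) = s(k)·.·s(k) — each term doubles the last with '.' between the halves.
Doubling nV.nV.nV.nV with '.' between the halves:

nV.nV.nV.nV.nV.nV.nV.nV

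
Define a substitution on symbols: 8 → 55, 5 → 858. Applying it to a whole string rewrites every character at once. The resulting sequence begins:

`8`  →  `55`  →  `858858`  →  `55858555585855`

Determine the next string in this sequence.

Applying the rule to each of the 14 symbols of 55858555585855 gives the pieces 858 858 55 858 55 858 858 858 858 55 858 55 858 858, which concatenate to the answer.

85885855858558588588588585585855858858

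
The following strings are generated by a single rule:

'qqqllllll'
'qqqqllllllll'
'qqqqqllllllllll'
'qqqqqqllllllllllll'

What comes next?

qqqqqqqllllllllllllll

Each string has the form q^{n} l^{2n}, where the shown terms are n = 3, 4, 5, 6.
For the next term, n = 7, so the run lengths are 7, 14.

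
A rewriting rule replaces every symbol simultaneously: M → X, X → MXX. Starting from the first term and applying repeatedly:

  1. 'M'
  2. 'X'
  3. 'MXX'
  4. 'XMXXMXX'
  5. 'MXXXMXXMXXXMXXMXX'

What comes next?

φ(MXXXMXXMXXXMXXMXX) expands symbol-by-symbol to X MXX MXX MXX X MXX MXX X MXX MXX MXX X MXX MXX X MXX MXX; joining the 17 pieces gives the next term.

XMXXMXXMXXXMXXMXXXMXXMXXMXXXMXXMXXXMXXMXX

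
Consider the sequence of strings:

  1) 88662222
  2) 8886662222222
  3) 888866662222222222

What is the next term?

Each string has the form 8^{n+1} 6^{n+1} 2^{3n+1} (n = 1, 2, …).
For the next term, n = 4, so the run lengths are 5, 5, 13.

88888666662222222222222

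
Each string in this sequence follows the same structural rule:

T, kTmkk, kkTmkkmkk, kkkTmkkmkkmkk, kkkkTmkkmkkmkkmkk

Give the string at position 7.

s(k+1) = k·s(k)·mkk, so each term gains k as a prefix and mkk as a suffix.
From kkkkTmkkmkkmkkmkk, 2 further steps: kkkkTmkkmkkmkkmkk → kkkkkTmkkmkkmkkmkkmkk → (answer).

kkkkkkTmkkmkkmkkmkkmkkmkk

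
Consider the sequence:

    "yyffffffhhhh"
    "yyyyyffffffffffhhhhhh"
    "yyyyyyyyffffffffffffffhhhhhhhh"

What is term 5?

The n-th term is 3n-1 y's then 4n+2 f's then 2n+2 h's (n = 1, 2, …).
Setting n = 5 gives 14, 22, 12 characters in each block.

yyyyyyyyyyyyyyffffffffffffffffffffffhhhhhhhhhhhh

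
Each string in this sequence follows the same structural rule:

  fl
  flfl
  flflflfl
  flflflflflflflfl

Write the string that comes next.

Each string is two copies of the previous one concatenated.
One more doubling of flflflflflflflfl gives the answer.

flflflflflflflflflflflflflflflfl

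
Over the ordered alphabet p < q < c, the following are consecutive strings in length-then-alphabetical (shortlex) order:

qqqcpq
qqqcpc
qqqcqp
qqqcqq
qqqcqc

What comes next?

qqqccp

Treat qqqcqc as a base-3 numeral over the given alphabet and add one, carrying through any trailing c's.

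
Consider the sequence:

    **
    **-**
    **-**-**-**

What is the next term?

Every step duplicates the string with '-' between the halves.
One more doubling of **-**-**-** gives the answer.

**-**-**-**-**-**-**-**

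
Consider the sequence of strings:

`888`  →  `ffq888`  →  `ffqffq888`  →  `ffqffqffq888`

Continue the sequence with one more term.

Every step adds ffq at the front: s(k+1) = ffq·s(k).
One more step from ffqffqffq888 gives the answer.

ffqffqffqffq888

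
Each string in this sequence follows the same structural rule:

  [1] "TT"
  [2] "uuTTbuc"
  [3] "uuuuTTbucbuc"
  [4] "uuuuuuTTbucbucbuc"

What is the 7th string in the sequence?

s(k+1) = uu·s(k)·buc, so each term gains uu as a prefix and buc as a suffix.
From uuuuuuTTbucbucbuc, 3 further steps: uuuuuuTTbucbucbuc → uuuuuuuuTTbucbucbucbuc → uuuuuuuuuuTTbucbucbucbucbuc → (answer).

uuuuuuuuuuuuTTbucbucbucbucbucbuc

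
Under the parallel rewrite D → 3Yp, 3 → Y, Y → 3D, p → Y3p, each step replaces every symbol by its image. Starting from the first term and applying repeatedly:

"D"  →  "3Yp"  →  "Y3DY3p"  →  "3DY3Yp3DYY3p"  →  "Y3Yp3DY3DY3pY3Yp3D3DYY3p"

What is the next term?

φ(Y3Yp3DY3DY3pY3Yp3D3DYY3p) expands symbol-by-symbol to 3D Y 3D Y3p Y 3Yp 3D Y 3Yp 3D Y Y3p 3D Y 3D Y3p Y 3Yp Y 3Yp 3D 3D Y Y3p; joining the 24 pieces gives the next term.

3DY3DY3pY3Yp3DY3Yp3DYY3p3DY3DY3pY3YpY3Yp3D3DYY3p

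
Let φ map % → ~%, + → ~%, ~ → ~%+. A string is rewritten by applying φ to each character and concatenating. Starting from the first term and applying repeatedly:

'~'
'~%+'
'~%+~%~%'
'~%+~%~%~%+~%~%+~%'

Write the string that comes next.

~%+~%~%~%+~%~%+~%~%+~%~%~%+~%~%+~%~%~%+~%

Applying the rule to each of the 17 symbols of ~%+~%~%~%+~%~%+~% gives the pieces ~%+ ~% ~% ~%+ ~% ~%+ ~% ~%+ ~% ~% ~%+ ~% ~%+ ~% ~% ~%+ ~%, which concatenate to the answer.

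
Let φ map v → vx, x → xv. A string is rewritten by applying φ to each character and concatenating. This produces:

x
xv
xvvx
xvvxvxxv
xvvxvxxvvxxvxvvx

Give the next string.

xvvxvxxvvxxvxvvxvxxvxvvxxvvxvxxv

φ(xvvxvxxvvxxvxvvx) expands symbol-by-symbol to xv vx vx xv vx xv xv vx vx xv xv vx xv vx vx xv; joining the 16 pieces gives the next term.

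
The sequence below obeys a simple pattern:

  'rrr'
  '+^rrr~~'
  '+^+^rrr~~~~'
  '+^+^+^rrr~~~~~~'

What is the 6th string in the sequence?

+^+^+^+^+^rrr~~~~~~~~~~

Every step adds +^ to the front and ~~ to the end of the previous string.
From +^+^+^rrr~~~~~~, 2 further steps: +^+^+^rrr~~~~~~ → +^+^+^+^rrr~~~~~~~~ → (answer).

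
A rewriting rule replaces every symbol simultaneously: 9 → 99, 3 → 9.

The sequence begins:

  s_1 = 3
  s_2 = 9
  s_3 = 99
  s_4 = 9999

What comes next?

Rewriting each symbol of 9999: 9→99, 9→99, 9→99, 9→99, which concatenates to 99 99 99 99.

99999999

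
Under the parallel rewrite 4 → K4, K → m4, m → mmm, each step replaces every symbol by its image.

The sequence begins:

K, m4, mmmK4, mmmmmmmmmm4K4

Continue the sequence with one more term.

Rewriting the 13 symbols of mmmmmmmmmm4K4 one by one yields mmm mmm mmm mmm mmm mmm mmm mmm mmm mmm K4 m4 K4; concatenated:

mmmmmmmmmmmmmmmmmmmmmmmmmmmmmmK4m4K4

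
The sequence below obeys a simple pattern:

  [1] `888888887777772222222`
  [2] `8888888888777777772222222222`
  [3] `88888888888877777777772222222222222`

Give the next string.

Reading off run lengths: 8 runs 8, 10, 12; 7 runs 6, 8, 10; 2 runs 7, 10, 13 — each is linear in n, where the shown terms are n = 3, 4, 5.
At n = 6 the blocks have lengths 14, 12, 16.

888888888888887777777777772222222222222222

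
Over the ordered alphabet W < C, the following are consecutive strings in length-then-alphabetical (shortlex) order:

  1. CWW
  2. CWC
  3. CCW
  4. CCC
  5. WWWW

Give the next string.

WWWC

Treat WWWW as a base-2 numeral over the given alphabet and add one, carrying through any trailing C's.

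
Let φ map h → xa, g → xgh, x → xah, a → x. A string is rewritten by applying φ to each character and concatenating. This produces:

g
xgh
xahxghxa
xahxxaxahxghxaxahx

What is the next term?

Replace each of the 18 characters of xahxxaxahxghxaxahx in place — xah x xa xah xah x xah x xa xah xgh xa xah x xah x xa xah — and concatenate.

xahxxaxahxahxxahxxaxahxghxaxahxxahxxaxah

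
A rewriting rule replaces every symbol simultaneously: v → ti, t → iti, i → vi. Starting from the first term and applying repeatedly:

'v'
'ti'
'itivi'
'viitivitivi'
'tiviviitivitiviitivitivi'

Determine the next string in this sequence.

Replace each of the 24 characters of tiviviitivitiviitivitivi in place — iti vi ti vi ti vi vi iti vi ti vi iti vi ti vi vi iti vi ti vi iti vi ti vi — and concatenate.

itivitivitiviviitivitiviitivitiviviitivitiviitivitivi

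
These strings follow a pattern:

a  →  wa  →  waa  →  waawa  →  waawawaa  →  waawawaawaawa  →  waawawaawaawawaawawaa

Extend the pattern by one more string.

This is a Fibonacci-style word recurrence s(k) = s(k−1)·s(k−2): e.g. wa·a = waa.
The next term joins waawawaawaawawaawawaa and waawawaawaawa.

waawawaawaawawaawawaawaawawaawaawa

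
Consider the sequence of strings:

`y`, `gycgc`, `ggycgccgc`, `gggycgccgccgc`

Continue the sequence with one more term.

Every step adds g to the front and cgc to the end of the previous string.
So the next term is g·gggycgccgccgc·cgc.

ggggycgccgccgccgc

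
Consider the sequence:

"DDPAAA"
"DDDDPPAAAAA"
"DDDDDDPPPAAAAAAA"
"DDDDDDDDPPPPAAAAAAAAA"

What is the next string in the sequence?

DDDDDDDDDDPPPPPAAAAAAAAAAA

Each string has the form D^{2n} P^{n} A^{2n+1} (n = 1, 2, …).
Setting n = 5 gives 10, 5, 11 characters in each block.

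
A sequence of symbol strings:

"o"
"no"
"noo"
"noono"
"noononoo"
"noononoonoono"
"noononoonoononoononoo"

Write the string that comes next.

This is a Fibonacci-style word recurrence s(k) = s(k−1)·s(k−2): e.g. no·o = noo.
The next term joins noononoonoononoononoo and noononoonoono.

noononoonoononoononoonoononoonoono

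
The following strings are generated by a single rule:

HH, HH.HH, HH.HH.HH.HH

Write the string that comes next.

HH.HH.HH.HH.HH.HH.HH.HH

Every step duplicates the string with '.' between the halves.
So the next term is two copies of HH.HH.HH.HH with '.' between the halves.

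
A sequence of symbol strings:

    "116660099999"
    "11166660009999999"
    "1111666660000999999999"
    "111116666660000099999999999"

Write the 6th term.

1111111666666660000000999999999999999

Each string has the form 1^{n} 6^{n+1} 0^{n} 9^{2n+1}, where the shown terms are n = 2, 3, 4, 5.
For term 6, n = 7, so the run lengths are 7, 8, 7, 15.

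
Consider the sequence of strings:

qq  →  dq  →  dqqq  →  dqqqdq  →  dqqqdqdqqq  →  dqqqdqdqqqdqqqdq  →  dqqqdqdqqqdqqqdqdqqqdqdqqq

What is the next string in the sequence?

dqqqdqdqqqdqqqdqdqqqdqdqqqdqqqdqdqqqdqqqdq

From term 3 onward, concatenate the last term with the second-to-last: dq·qq = dqqq, dqqq·dq = dqqqdq, …
So term 8 is dqqqdqdqqqdqqqdqdqqqdqdqqq·dqqqdqdqqqdqqqdq.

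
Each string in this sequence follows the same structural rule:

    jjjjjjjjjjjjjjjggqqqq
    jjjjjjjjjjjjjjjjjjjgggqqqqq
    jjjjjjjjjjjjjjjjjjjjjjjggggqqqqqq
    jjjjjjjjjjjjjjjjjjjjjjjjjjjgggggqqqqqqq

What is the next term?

Term n consists of 4n+3 j's, followed by n-1 g's, followed by n+1 q's, where the shown terms are n = 3, 4, 5, 6.
At n = 7 the blocks have lengths 31, 6, 8.

jjjjjjjjjjjjjjjjjjjjjjjjjjjjjjjggggggqqqqqqqq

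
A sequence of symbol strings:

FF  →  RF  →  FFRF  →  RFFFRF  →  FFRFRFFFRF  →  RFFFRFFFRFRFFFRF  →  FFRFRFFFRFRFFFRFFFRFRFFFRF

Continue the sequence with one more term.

RFFFRFFFRFRFFFRFFFRFRFFFRFRFFFRFFFRFRFFFRF

Each term (from the third on) is the two preceding terms concatenated in order: term 3 = FF·RF = FFRF.
Continuing: RFFFRFFFRFRFFFRF · FFRFRFFFRFRFFFRFFFRFRFFFRF gives term 8.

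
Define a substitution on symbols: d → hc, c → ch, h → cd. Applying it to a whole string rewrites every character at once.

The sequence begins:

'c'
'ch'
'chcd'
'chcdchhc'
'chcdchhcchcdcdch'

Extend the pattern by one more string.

chcdchhcchcdcdchchcdchhcchhcchcd

φ(chcdchhcchcdcdch) expands symbol-by-symbol to ch cd ch hc ch cd cd ch ch cd ch hc ch hc ch cd; joining the 16 pieces gives the next term.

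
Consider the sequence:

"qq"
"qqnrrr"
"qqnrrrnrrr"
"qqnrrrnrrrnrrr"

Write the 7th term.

Every step adds nrrr to the end: s(k+1) = s(k)·nrrr.
From qqnrrrnrrrnrrr, 3 further steps: qqnrrrnrrrnrrr → qqnrrrnrrrnrrrnrrr → qqnrrrnrrrnrrrnrrrnrrr → (answer).

qqnrrrnrrrnrrrnrrrnrrrnrrr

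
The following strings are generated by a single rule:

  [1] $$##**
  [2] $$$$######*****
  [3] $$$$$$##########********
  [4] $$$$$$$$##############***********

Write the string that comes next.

$$$$$$$$$$##################**************

The n-th term is 2n $'s then 4n-2 #'s then 3n-1 *'s (n = 1, 2, …).
Setting n = 5 gives 10, 18, 14 characters in each block.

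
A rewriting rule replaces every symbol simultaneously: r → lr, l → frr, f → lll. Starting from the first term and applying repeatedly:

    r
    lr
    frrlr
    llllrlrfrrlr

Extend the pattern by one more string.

Apply φ to llllrlrfrrlr symbol by symbol: l→frr, l→frr, l→frr, l→frr, r→lr, l→frr, r→lr, f→lll, r→lr, r→lr, l→frr, r→lr; joined: frr frr frr frr lr frr lr lll lr lr frr lr.

frrfrrfrrfrrlrfrrlrllllrlrfrrlr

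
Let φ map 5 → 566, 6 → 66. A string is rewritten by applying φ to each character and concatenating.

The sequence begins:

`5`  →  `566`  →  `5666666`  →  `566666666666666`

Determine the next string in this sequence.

5666666666666666666666666666666

φ(566666666666666) expands symbol-by-symbol to 566 66 66 66 66 66 66 66 66 66 66 66 66 66 66; joining the 15 pieces gives the next term.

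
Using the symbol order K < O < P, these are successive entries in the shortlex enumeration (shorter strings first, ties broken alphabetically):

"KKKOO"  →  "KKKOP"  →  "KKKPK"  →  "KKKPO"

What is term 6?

KKOKK

Stepping forward 2 times from KKKPO: KKKPO → KKKPP, then the target.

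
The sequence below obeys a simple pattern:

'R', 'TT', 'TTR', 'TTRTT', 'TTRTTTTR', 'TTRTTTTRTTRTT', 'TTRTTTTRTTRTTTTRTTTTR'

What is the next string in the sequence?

From term 3 onward, concatenate the last term with the second-to-last: TT·R = TTR, TTR·TT = TTRTT, …
Continuing: TTRTTTTRTTRTTTTRTTTTR · TTRTTTTRTTRTT gives term 8.

TTRTTTTRTTRTTTTRTTTTRTTRTTTTRTTRTT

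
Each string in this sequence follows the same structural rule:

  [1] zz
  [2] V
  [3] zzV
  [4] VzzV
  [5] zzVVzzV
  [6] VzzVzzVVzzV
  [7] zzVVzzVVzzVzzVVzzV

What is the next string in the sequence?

VzzVzzVVzzVzzVVzzVVzzVzzVVzzV

Each term (from the third on) is the two preceding terms concatenated in order: term 3 = zz·V = zzV.
The next term joins VzzVzzVVzzV and zzVVzzVVzzVzzVVzzV.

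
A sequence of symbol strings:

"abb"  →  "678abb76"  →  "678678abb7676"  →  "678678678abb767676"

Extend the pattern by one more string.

Every step adds 678 to the front and 76 to the end of the previous string.
Applying this once more to 678678678abb767676:

678678678678abb76767676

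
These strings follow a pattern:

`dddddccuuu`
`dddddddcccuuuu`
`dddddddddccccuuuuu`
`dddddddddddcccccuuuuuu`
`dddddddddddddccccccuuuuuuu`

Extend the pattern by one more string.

The n-th term is 2n+1 d's then n c's then n+1 u's, where the shown terms are n = 2, 3, 4, 5, 6.
Setting n = 7 gives 15, 7, 8 characters in each block.

dddddddddddddddcccccccuuuuuuuu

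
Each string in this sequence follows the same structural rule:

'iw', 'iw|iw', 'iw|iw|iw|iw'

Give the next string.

s(k+1) = s(k)·|·s(k) — each term doubles the last with '|' between the halves.
Doubling iw|iw|iw|iw with '|' between the halves:

iw|iw|iw|iw|iw|iw|iw|iw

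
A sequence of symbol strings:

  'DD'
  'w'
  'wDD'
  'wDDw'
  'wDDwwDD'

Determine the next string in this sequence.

wDDwwDDwDDw

From term 3 onward, concatenate the last term with the second-to-last: w·DD = wDD, wDD·w = wDDw, …
So term 6 is wDDwwDD·wDDw.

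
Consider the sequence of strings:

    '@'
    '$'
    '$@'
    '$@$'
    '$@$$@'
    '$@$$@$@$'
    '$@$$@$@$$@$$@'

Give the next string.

$@$$@$@$$@$$@$@$$@$@$

Each term (from the third on) is the previous term followed by the one before it: term 3 = $·@ = $@.
The next term joins $@$$@$@$$@$$@ and $@$$@$@$.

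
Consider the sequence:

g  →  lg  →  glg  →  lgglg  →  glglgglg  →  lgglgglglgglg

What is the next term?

glglgglglgglgglglgglg

From term 3 onward, concatenate the second-to-last term with the last: g·lg = glg, lg·glg = lgglg, …
Continuing: glglgglg · lgglgglglgglg gives term 7.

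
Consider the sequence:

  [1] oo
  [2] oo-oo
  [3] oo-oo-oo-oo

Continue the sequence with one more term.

Every step duplicates the string with '-' between the halves.
Doubling oo-oo-oo-oo with '-' between the halves:

oo-oo-oo-oo-oo-oo-oo-oo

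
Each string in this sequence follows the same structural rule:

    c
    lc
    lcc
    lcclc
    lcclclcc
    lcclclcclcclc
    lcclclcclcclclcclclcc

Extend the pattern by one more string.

lcclclcclcclclcclclcclcclclcclcclc

Each term (from the third on) is the previous term followed by the one before it: term 3 = lc·c = lcc.
So term 8 is lcclclcclcclclcclclcc·lcclclcclcclc.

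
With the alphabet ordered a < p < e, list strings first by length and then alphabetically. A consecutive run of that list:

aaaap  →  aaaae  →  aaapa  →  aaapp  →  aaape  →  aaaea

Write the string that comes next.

The successor of aaaea increments the rightmost position that isn't already e and resets every position after it to a.

aaaep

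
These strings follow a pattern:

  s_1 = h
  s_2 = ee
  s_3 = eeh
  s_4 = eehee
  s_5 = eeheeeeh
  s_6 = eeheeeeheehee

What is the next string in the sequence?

Each term (from the third on) is the previous term followed by the one before it: term 3 = ee·h = eeh.
The next term joins eeheeeeheehee and eeheeeeh.

eeheeeeheeheeeeheeeeh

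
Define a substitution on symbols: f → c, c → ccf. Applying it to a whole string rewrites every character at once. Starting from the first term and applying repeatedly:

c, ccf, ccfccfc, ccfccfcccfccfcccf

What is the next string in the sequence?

ccfccfcccfccfcccfccfccfcccfccfcccfccfccfc

Applying the rule to each of the 17 symbols of ccfccfcccfccfcccf gives the pieces ccf ccf c ccf ccf c ccf ccf ccf c ccf ccf c ccf ccf ccf c, which concatenate to the answer.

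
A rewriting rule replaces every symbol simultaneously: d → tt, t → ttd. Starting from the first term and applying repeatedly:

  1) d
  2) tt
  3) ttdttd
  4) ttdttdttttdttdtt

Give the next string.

Rewriting the 16 symbols of ttdttdttttdttdtt one by one yields ttd ttd tt ttd ttd tt ttd ttd ttd ttd tt ttd ttd tt ttd ttd; concatenated:

ttdttdttttdttdttttdttdttdttdttttdttdttttdttd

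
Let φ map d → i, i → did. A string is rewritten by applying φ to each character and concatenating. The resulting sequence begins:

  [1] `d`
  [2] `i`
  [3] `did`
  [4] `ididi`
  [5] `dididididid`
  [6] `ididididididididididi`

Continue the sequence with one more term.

φ(ididididididididididi) expands symbol-by-symbol to did i did i did i did i did i did i did i did i did i did i did; joining the 21 pieces gives the next term.

dididididididididididididididididididididid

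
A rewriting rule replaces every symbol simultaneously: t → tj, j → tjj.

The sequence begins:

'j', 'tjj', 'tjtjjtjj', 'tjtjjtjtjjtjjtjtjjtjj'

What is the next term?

Applying the rule to each of the 21 symbols of tjtjjtjtjjtjjtjtjjtjj gives the pieces tj tjj tj tjj tjj tj tjj tj tjj tjj tj tjj tjj tj tjj tj tjj tjj tj tjj tjj, which concatenate to the answer.

tjtjjtjtjjtjjtjtjjtjtjjtjjtjtjjtjjtjtjjtjtjjtjjtjtjjtjj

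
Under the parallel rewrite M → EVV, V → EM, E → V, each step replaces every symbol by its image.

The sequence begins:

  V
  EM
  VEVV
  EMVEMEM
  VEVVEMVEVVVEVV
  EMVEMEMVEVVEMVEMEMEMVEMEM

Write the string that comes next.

Rewriting the 25 symbols of EMVEMEMVEVVEMVEMEMEMVEMEM one by one yields V EVV EM V EVV V EVV EM V EM EM V EVV EM V EVV V EVV V EVV EM V EVV V EVV; concatenated:

VEVVEMVEVVVEVVEMVEMEMVEVVEMVEVVVEVVVEVVEMVEVVVEVV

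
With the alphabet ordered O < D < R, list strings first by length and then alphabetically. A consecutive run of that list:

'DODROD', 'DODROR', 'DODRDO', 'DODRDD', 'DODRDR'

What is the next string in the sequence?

DODRRO

Treat DODRDR as a base-3 numeral over the given alphabet and add one, carrying through any trailing R's.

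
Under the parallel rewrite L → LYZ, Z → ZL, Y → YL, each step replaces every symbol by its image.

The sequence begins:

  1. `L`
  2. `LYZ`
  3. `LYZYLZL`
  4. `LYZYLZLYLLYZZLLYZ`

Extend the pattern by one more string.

Replace each of the 17 characters of LYZYLZLYLLYZZLLYZ in place — LYZ YL ZL YL LYZ ZL LYZ YL LYZ LYZ YL ZL ZL LYZ LYZ YL ZL — and concatenate.

LYZYLZLYLLYZZLLYZYLLYZLYZYLZLZLLYZLYZYLZL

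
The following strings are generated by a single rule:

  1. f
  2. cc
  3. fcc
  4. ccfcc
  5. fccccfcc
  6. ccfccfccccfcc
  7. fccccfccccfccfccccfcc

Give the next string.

This is a Fibonacci-style word recurrence s(k) = s(k−2)·s(k−1): e.g. f·cc = fcc.
So term 8 is ccfccfccccfcc·fccccfccccfccfccccfcc.

ccfccfccccfccfccccfccccfccfccccfcc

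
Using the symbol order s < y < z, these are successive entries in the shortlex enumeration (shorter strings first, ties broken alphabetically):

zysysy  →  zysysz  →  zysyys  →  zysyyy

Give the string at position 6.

Continuing the enumeration 2 steps past zysyyy: zysyyy → zysyyz → (answer).

zysyzs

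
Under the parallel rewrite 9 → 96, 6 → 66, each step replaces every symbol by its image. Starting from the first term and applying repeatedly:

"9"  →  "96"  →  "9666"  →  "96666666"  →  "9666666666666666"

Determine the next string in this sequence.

φ(9666666666666666) expands symbol-by-symbol to 96 66 66 66 66 66 66 66 66 66 66 66 66 66 66 66; joining the 16 pieces gives the next term.

96666666666666666666666666666666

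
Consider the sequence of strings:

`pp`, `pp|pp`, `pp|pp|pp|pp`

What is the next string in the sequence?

Each string is two copies of the previous one joined by '|'.
Doubling pp|pp|pp|pp with '|' between the halves:

pp|pp|pp|pp|pp|pp|pp|pp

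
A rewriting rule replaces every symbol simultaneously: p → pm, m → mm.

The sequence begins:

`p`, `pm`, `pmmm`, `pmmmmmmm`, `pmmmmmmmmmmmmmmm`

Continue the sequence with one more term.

φ(pmmmmmmmmmmmmmmm) expands symbol-by-symbol to pm mm mm mm mm mm mm mm mm mm mm mm mm mm mm mm; joining the 16 pieces gives the next term.

pmmmmmmmmmmmmmmmmmmmmmmmmmmmmmmm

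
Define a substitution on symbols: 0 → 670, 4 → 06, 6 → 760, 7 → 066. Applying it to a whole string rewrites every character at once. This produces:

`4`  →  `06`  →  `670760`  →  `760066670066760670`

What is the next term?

Replace each of the 18 characters of 760066670066760670 in place — 066 760 670 670 760 760 760 066 670 670 760 760 066 760 670 760 066 670 — and concatenate.

066760670670760760760066670670760760066760670760066670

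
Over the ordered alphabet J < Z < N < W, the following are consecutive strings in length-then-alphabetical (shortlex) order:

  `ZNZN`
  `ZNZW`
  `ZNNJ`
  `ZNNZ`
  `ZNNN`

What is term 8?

ZNWZ

Stepping forward 3 times from ZNNN: ZNNN → ZNNW → ZNWJ, then the target.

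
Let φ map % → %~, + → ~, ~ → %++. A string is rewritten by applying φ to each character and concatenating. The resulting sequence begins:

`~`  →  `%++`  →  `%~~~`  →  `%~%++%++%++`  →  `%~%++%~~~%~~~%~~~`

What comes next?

Rewriting the 17 symbols of %~%++%~~~%~~~%~~~ one by one yields %~ %++ %~ ~ ~ %~ %++ %++ %++ %~ %++ %++ %++ %~ %++ %++ %++; concatenated:

%~%++%~~~%~%++%++%++%~%++%++%++%~%++%++%++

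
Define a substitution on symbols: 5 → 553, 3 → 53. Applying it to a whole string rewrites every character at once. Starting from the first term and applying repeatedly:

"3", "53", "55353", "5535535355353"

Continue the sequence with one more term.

φ(5535535355353) expands symbol-by-symbol to 553 553 53 553 553 53 553 53 553 553 53 553 53; joining the 13 pieces gives the next term.

5535535355355353553535535535355353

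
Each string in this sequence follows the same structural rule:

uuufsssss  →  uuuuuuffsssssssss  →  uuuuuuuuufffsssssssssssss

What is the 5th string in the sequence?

The n-th term is 3n u's then n f's then 4n+1 s's (n = 1, 2, …).
At n = 5 the blocks have lengths 15, 5, 21.

uuuuuuuuuuuuuuufffffsssssssssssssssssssss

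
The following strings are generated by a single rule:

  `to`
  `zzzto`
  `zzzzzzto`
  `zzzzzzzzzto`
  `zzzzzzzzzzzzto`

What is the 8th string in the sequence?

zzzzzzzzzzzzzzzzzzzzzto

Every step adds zzz at the front: s(k+1) = zzz·s(k).
From zzzzzzzzzzzzto, 3 further steps: zzzzzzzzzzzzto → zzzzzzzzzzzzzzzto → zzzzzzzzzzzzzzzzzzto → (answer).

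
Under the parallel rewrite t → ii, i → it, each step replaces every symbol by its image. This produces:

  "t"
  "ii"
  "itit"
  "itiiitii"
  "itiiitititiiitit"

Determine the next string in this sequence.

itiiitititiiitiiitiiitititiiitii

Applying the rule to each of the 16 symbols of itiiitititiiitit gives the pieces it ii it it it ii it ii it ii it it it ii it ii, which concatenate to the answer.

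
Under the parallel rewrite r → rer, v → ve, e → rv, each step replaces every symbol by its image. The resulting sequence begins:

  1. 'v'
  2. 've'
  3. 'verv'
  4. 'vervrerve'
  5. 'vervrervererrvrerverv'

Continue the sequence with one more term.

Rewriting the 21 symbols of vervrervererrvrerverv one by one yields ve rv rer ve rer rv rer ve rv rer rv rer rer ve rer rv rer ve rv rer ve; concatenated:

vervrervererrvrervervrerrvrerrervererrvrervervrerve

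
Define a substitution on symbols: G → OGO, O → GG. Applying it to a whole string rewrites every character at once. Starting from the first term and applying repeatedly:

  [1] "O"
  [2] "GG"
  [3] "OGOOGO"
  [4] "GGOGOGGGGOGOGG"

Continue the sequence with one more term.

Rewriting the 14 symbols of GGOGOGGGGOGOGG one by one yields OGO OGO GG OGO GG OGO OGO OGO OGO GG OGO GG OGO OGO; concatenated:

OGOOGOGGOGOGGOGOOGOOGOOGOGGOGOGGOGOOGO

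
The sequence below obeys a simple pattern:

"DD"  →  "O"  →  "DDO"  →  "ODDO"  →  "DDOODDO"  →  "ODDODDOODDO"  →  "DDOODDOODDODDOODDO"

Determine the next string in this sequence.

ODDODDOODDODDOODDOODDODDOODDO

Each term (from the third on) is the two preceding terms concatenated in order: term 3 = DD·O = DDO.
The next term joins ODDODDOODDO and DDOODDOODDODDOODDO.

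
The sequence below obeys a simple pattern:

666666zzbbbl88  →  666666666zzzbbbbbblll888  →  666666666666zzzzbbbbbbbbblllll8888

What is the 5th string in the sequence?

666666666666666666zzzzzzbbbbbbbbbbbbbbblllllllll888888

The n-th term is 3n+3 6's then n+1 z's then 3n b's then 2n-1 l's then n+1 8's (n = 1, 2, …).
Setting n = 5 gives 18, 6, 15, 9, 6 characters in each block.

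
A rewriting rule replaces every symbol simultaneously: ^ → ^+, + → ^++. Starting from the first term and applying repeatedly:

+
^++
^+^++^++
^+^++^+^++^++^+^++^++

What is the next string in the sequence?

Replace each of the 21 characters of ^+^++^+^++^++^+^++^++ in place — ^+ ^++ ^+ ^++ ^++ ^+ ^++ ^+ ^++ ^++ ^+ ^++ ^++ ^+ ^++ ^+ ^++ ^++ ^+ ^++ ^++ — and concatenate.

^+^++^+^++^++^+^++^+^++^++^+^++^++^+^++^+^++^++^+^++^++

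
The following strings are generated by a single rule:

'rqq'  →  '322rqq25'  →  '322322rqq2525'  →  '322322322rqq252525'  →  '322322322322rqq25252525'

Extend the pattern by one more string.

Every step adds 322 to the front and 25 to the end of the previous string.
Applying this once more to 322322322322rqq25252525:

322322322322322rqq2525252525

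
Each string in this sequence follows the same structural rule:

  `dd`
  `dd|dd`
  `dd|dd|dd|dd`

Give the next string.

s(k+1) = s(k)·|·s(k) — each term doubles the last with '|' between the halves.
Doubling dd|dd|dd|dd with '|' between the halves:

dd|dd|dd|dd|dd|dd|dd|dd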